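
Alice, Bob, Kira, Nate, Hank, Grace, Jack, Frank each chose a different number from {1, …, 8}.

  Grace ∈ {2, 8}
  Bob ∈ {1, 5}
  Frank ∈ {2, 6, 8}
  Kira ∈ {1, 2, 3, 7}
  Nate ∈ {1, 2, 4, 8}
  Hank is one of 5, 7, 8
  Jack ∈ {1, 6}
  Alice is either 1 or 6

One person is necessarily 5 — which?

The 8 variables draw from only 8 values {1, 2, 3, 4, 5, 6, 7, 8}, so each is used; only Kira can be 3, hence Kira = 3.
The 7 still-open variables together cover exactly {1, 2, 4, 5, 6, 7, 8} — 7 values for 7 variables — and 4 appears only in Nate's list, so Nate = 4.
The 6 still-open variables together cover exactly {1, 2, 5, 6, 7, 8} — 6 values for 6 variables — and 7 appears only in Hank's list, so Hank = 7.
The 5 still-open variables draw from only 5 values {1, 2, 5, 6, 8}, so each is used; only Bob can be 5, hence Bob = 5.

Bob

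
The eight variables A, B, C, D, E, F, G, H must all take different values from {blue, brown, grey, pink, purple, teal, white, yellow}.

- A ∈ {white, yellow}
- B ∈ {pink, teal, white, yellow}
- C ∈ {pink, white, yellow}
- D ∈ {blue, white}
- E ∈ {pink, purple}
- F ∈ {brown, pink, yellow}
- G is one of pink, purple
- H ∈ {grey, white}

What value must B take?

teal

Among the 8 variables, blue fits only D (and all 8 values in {blue, brown, grey, pink, purple, teal, white, yellow} must be used), so D = blue.
The 7 still-open variables draw from only 7 values {brown, grey, pink, purple, teal, white, yellow}, so each is used; only F can be brown, hence F = brown.
The 6 still-open variables draw from only 6 values {grey, pink, purple, teal, white, yellow}, so each is used; only H can be grey, hence H = grey.
The 5 still-open variables draw from only 5 values {pink, purple, teal, white, yellow}, so each is used; only B can be teal, hence B = teal.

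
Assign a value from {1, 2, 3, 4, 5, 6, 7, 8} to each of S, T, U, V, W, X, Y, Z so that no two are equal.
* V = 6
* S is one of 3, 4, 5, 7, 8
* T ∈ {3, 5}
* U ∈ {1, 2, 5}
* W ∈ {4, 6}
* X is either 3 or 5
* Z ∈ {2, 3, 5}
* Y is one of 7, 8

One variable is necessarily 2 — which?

V's domain is down to {6}, so V = 6. Eliminate 6 elsewhere: W.
W must be 4 (only option left). Strike 4 from S.
Among the 6 still-open variables, 1 fits only U (and all 6 values in {1, 2, 3, 5, 7, 8} must be used), so U = 1.
The 5 still-open variables together cover exactly {2, 3, 5, 7, 8} — 5 values for 5 variables — and 2 appears only in Z's list, so Z = 2.

Z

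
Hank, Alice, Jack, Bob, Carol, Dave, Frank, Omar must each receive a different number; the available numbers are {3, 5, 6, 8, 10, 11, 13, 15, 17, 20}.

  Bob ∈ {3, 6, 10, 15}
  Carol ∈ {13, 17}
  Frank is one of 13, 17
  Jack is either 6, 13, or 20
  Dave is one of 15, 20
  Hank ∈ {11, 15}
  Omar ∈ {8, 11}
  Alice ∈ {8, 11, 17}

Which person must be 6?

Jack

Carol and Frank between them cover only {13, 17} — a naked pair. Remove those values from Alice, Jack.
The 2 variables Alice and Omar are confined to {8, 11}, which locks those values in; drop them from Hank.
Hank's domain is down to {15}, so Hank = 15. So Bob, Dave can't be 15.
Dave has just one choice, so Dave = 20. Eliminate 20 elsewhere: Jack.
So 6 goes to Jack.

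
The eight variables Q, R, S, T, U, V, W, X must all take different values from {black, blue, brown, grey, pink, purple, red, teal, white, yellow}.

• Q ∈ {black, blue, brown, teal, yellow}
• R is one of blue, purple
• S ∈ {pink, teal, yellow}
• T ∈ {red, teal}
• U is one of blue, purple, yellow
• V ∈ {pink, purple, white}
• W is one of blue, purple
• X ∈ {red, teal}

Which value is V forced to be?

white

R and W share exactly the 2 values {blue, purple}; by pigeonhole those values go to them, so strike blue, purple from Q, U, V.
That leaves U = yellow. Remove yellow from Q, S.
T and X between them cover only {red, teal} — a naked pair. Remove those values from Q, S.
S must be pink (only option left). Strike pink from V.
So V = white.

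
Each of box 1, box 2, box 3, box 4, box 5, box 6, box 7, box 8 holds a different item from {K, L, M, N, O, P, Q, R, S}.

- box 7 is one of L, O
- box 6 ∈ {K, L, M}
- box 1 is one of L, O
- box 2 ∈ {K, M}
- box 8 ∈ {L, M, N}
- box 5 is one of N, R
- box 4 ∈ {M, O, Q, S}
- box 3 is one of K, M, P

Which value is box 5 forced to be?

box 1 and box 7 share exactly the 2 values {L, O}; by pigeonhole those values go to them, so strike L, O from box 4, box 6, box 8.
box 2 and box 6 between them cover only {K, M} — a naked pair. Remove those values from box 3, box 4, box 8.
box 3 has just one choice, so box 3 = P.
box 8 must be N (only option left). Strike N from box 5.
So box 5 = R.

R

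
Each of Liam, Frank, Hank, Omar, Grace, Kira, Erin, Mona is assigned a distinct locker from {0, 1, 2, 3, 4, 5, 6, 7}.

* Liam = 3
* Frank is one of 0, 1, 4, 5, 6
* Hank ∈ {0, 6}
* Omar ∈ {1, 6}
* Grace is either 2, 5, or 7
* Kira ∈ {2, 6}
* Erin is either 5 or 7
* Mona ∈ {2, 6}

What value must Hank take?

0

Liam's domain is down to {3}, so Liam = 3.
The 7 still-open variables together cover exactly {0, 1, 2, 4, 5, 6, 7} — 7 values for 7 variables — and 4 appears only in Frank's list, so Frank = 4.
The 6 still-open variables together cover exactly {0, 1, 2, 5, 6, 7} — 6 values for 6 variables — and 0 appears only in Hank's list, so Hank = 0.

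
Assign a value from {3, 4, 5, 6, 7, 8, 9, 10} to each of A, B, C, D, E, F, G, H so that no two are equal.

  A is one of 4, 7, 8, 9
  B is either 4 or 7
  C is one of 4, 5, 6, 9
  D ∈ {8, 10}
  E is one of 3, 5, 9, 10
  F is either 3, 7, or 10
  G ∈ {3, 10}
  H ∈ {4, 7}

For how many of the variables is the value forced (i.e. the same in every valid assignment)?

Among the 8 variables, 6 fits only C (and all 8 values in {3, 4, 5, 6, 7, 8, 9, 10} must be used), so C = 6.
Among the 7 still-open variables, 5 fits only E (and all 7 values in {3, 4, 5, 7, 8, 9, 10} must be used), so E = 5.
The 6 still-open variables together cover exactly {3, 4, 7, 8, 9, 10} — 6 values for 6 variables — and 9 appears only in A's list, so A = 9.
Among the 5 still-open variables, 8 fits only D (and all 5 values in {3, 4, 7, 8, 10} must be used), so D = 8.
The 2 variables B and H are confined to {4, 7}, which locks those values in; drop them from F.
Determined: A=9, C=6, D=8, E=5. The other variables each still have more than one consistent value. That makes 4.

4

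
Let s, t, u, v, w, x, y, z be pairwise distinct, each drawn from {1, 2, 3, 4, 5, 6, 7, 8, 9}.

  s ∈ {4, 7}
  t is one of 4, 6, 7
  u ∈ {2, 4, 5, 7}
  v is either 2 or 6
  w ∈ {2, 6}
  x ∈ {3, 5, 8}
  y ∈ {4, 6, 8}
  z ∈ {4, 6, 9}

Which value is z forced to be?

9

The 8 variables together cover exactly {2, 3, 4, 5, 6, 7, 8, 9} — 8 values for 8 variables — and 3 appears only in x's list, so x = 3.
Among the 7 still-open variables, 5 fits only u (and all 7 values in {2, 4, 5, 6, 7, 8, 9} must be used), so u = 5.
The 6 still-open variables draw from only 6 values {2, 4, 6, 7, 8, 9}, so each is used; only y can be 8, hence y = 8.
The 5 still-open variables together cover exactly {2, 4, 6, 7, 9} — 5 values for 5 variables — and 9 appears only in z's list, so z = 9.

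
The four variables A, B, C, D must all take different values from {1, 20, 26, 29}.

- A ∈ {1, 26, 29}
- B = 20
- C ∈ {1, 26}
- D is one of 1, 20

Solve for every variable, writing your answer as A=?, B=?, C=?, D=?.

B's domain is down to {20}, so B = 20. Remove 20 from D.
D's domain is down to {1}, so D = 1. Eliminate 1 elsewhere: A, C.
C's domain is down to {26}, so C = 26. So A can't be 26.
A's domain is down to {29}, so A = 29.

A=29, B=20, C=26, D=1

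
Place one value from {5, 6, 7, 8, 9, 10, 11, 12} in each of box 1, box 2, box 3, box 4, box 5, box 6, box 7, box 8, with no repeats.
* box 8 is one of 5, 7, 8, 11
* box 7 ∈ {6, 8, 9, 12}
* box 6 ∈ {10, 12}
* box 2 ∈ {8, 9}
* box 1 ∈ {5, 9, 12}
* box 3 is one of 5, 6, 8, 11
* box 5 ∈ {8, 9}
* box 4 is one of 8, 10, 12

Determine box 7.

Among the 8 variables, 7 fits only box 8 (and all 8 values in {5, 6, 7, 8, 9, 10, 11, 12} must be used), so box 8 = 7.
The 7 still-open variables together cover exactly {5, 6, 8, 9, 10, 11, 12} — 7 values for 7 variables — and 11 appears only in box 3's list, so box 3 = 11.
The 6 still-open variables draw from only 6 values {5, 6, 8, 9, 10, 12}, so each is used; only box 1 can be 5, hence box 1 = 5.
Among the 5 still-open variables, 6 fits only box 7 (and all 5 values in {6, 8, 9, 10, 12} must be used), so box 7 = 6.

6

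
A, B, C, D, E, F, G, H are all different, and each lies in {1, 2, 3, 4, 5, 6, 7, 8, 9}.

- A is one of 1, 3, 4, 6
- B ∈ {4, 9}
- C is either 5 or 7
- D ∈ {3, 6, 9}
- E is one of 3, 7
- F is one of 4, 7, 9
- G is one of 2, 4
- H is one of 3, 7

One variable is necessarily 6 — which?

The 8 variables draw from only 8 values {1, 2, 3, 4, 5, 6, 7, 9}, so each is used; only A can be 1, hence A = 1.
The 7 still-open variables together cover exactly {2, 3, 4, 5, 6, 7, 9} — 7 values for 7 variables — and 2 appears only in G's list, so G = 2.
The 6 still-open variables draw from only 6 values {3, 4, 5, 6, 7, 9}, so each is used; only C can be 5, hence C = 5.
The 5 still-open variables draw from only 5 values {3, 4, 6, 7, 9}, so each is used; only D can be 6, hence D = 6.

D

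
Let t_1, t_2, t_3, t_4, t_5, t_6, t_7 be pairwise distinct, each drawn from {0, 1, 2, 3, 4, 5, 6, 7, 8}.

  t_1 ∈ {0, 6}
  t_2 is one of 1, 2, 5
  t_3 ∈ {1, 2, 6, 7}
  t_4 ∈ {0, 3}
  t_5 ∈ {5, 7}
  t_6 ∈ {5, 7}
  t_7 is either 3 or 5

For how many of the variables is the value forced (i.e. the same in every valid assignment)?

The 2 variables t_5 and t_6 are confined to {5, 7}, which locks those values in; drop them from t_2, t_3, t_7.
t_7's domain is down to {3}, so t_7 = 3. So t_4 can't be 3.
t_4 has just one choice, so t_4 = 0. Strike 0 from t_1.
t_1 must be 6 (only option left). Remove 6 from t_3.
Determined: t_1=6, t_4=0, t_7=3. The other variables each still have more than one consistent value. That makes 3.

3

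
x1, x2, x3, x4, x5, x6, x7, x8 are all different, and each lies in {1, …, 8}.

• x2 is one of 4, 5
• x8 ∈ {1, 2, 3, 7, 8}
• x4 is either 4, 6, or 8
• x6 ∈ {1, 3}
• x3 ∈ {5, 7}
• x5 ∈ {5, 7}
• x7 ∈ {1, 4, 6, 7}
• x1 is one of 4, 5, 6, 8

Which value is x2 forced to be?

4

Among the 8 variables, 2 fits only x8 (and all 8 values in {1, 2, 3, 4, 5, 6, 7, 8} must be used), so x8 = 2.
The 7 still-open variables together cover exactly {1, 3, 4, 5, 6, 7, 8} — 7 values for 7 variables — and 3 appears only in x6's list, so x6 = 3.
The 6 still-open variables together cover exactly {1, 4, 5, 6, 7, 8} — 6 values for 6 variables — and 1 appears only in x7's list, so x7 = 1.
The 2 variables x3 and x5 are confined to {5, 7}, which locks those values in; drop them from x1, x2.
So x2 = 4.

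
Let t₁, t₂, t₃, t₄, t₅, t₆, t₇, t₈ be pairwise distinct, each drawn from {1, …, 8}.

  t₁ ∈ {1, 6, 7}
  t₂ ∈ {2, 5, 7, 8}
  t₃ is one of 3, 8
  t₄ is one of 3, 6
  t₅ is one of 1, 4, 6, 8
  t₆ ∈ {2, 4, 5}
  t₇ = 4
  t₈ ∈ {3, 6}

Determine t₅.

t₇ must be 4 (only option left). So t₅, t₆ can't be 4.
t₄ and t₈ between them cover only {3, 6} — a naked pair. Remove those values from t₁, t₃, t₅.
t₃ must be 8 (only option left). Strike 8 from t₂, t₅.
So t₅ = 1.

1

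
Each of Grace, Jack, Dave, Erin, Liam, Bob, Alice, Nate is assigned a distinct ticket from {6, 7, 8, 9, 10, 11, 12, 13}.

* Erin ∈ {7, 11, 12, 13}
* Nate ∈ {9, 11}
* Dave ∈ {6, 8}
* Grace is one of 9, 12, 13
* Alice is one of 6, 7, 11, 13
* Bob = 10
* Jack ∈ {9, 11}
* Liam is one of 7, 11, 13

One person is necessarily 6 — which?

Bob has just one choice, so Bob = 10.
The 7 still-open variables draw from only 7 values {6, 7, 8, 9, 11, 12, 13}, so each is used; only Dave can be 8, hence Dave = 8.
Among the 6 still-open variables, 6 fits only Alice (and all 6 values in {6, 7, 9, 11, 12, 13} must be used), so Alice = 6.

Alice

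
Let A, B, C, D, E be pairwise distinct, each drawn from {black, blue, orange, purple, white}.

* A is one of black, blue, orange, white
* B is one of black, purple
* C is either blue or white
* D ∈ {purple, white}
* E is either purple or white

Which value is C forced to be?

blue

The 5 variables together cover exactly {black, blue, orange, purple, white} — 5 values for 5 variables — and orange appears only in A's list, so A = orange.
Among the 4 still-open variables, black fits only B (and all 4 values in {black, blue, purple, white} must be used), so B = black.
The 3 still-open variables together cover exactly {blue, purple, white} — 3 values for 3 variables — and blue appears only in C's list, so C = blue.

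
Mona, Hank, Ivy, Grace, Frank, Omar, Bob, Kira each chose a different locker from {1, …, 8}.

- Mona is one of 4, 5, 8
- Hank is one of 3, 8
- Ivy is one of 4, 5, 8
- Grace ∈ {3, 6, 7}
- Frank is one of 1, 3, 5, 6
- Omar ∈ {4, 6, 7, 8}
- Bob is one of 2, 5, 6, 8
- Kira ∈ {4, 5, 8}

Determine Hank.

3

Among the 8 variables, 1 fits only Frank (and all 8 values in {1, 2, 3, 4, 5, 6, 7, 8} must be used), so Frank = 1.
The 7 still-open variables together cover exactly {2, 3, 4, 5, 6, 7, 8} — 7 values for 7 variables — and 2 appears only in Bob's list, so Bob = 2.
Mona, Ivy, Kira share exactly the 3 values {4, 5, 8}; by pigeonhole those values go to them, so strike 4, 5, 8 from Hank, Omar.
So Hank = 3.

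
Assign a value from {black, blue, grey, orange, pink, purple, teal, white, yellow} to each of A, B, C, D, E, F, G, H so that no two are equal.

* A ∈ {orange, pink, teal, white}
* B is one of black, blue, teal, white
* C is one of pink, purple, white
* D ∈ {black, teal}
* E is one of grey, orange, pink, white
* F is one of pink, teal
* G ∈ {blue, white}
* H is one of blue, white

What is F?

The 8 variables draw from only 8 values {black, blue, grey, orange, pink, purple, teal, white}, so each is used; only E can be grey, hence E = grey.
The 7 still-open variables together cover exactly {black, blue, orange, pink, purple, teal, white} — 7 values for 7 variables — and orange appears only in A's list, so A = orange.
Among the 6 still-open variables, purple fits only C (and all 6 values in {black, blue, pink, purple, teal, white} must be used), so C = purple.
The 5 still-open variables draw from only 5 values {black, blue, pink, teal, white}, so each is used; only F can be pink, hence F = pink.

pink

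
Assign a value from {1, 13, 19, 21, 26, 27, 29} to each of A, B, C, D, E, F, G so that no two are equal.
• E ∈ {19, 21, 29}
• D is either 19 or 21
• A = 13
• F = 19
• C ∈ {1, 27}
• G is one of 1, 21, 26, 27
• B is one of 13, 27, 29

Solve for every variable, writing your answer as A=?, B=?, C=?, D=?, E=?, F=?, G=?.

A=13, B=27, C=1, D=21, E=29, F=19, G=26

A must be 13 (only option left). Remove 13 from B.
F has just one choice, so F = 19. Strike 19 from D, E.
That leaves D = 21. So E, G can't be 21.
E's domain is down to {29}, so E = 29. Eliminate 29 elsewhere: B.
B must be 27 (only option left). Remove 27 from C, G.
That leaves C = 1. Remove 1 from G.
G must be 26 (only option left).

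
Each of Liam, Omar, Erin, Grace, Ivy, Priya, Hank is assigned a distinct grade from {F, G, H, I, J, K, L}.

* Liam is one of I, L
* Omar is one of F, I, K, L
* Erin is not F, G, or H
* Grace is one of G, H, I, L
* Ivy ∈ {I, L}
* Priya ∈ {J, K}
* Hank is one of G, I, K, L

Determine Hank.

G

The 7 variables draw from only 7 values {F, G, H, I, J, K, L}, so each is used; only Omar can be F, hence Omar = F.
Among the 6 still-open variables, H fits only Grace (and all 6 values in {G, H, I, J, K, L} must be used), so Grace = H.
The 5 still-open variables together cover exactly {G, I, J, K, L} — 5 values for 5 variables — and G appears only in Hank's list, so Hank = G.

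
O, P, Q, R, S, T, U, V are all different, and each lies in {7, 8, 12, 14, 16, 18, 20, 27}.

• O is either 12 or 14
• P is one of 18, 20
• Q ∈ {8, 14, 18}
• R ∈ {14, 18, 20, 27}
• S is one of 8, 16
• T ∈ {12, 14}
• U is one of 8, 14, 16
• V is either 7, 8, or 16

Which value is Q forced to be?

18

Among the 8 variables, 7 fits only V (and all 8 values in {7, 8, 12, 14, 16, 18, 20, 27} must be used), so V = 7.
The 7 still-open variables draw from only 7 values {8, 12, 14, 16, 18, 20, 27}, so each is used; only R can be 27, hence R = 27.
The 6 still-open variables together cover exactly {8, 12, 14, 16, 18, 20} — 6 values for 6 variables — and 20 appears only in P's list, so P = 20.
The 5 still-open variables together cover exactly {8, 12, 14, 16, 18} — 5 values for 5 variables — and 18 appears only in Q's list, so Q = 18.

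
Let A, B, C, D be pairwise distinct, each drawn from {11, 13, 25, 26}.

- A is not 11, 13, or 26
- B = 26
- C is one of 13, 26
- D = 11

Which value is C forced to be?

A has just one choice, so A = 25.
That leaves B = 26. So C can't be 26.
So C = 13.

13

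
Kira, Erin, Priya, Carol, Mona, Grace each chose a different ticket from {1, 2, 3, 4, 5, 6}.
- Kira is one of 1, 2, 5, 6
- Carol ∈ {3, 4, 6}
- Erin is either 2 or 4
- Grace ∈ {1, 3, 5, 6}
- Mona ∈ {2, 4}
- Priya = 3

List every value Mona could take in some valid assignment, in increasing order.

2, 4

Priya must be 3 (only option left). Remove 3 from Carol, Grace.
Erin and Mona share exactly the 2 values {2, 4}; by pigeonhole those values go to them, so strike 2, 4 from Kira, Carol.
Carol has just one choice, so Carol = 6. Strike 6 from Kira, Grace.
No further eliminations apply; Mona can still be any of 2, 4.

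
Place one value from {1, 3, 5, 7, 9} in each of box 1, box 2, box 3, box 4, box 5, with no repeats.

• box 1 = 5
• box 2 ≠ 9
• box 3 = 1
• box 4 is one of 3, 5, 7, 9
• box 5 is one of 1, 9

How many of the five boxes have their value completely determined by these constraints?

box 1's domain is down to {5}, so box 1 = 5. Remove 5 from box 2, box 4.
box 3 has just one choice, so box 3 = 1. Eliminate 1 elsewhere: box 2, box 5.
box 5's domain is down to {9}, so box 5 = 9. Eliminate 9 elsewhere: box 4.
Determined: box 1=5, box 3=1, box 5=9. The other boxes each still have more than one consistent value. That makes 3.

3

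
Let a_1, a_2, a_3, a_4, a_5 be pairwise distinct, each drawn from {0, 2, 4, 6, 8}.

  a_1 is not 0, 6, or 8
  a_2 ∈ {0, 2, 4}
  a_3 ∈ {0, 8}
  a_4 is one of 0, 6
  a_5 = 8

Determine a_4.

a_5 must be 8 (only option left). Remove 8 from a_3.
a_3's domain is down to {0}, so a_3 = 0. Eliminate 0 elsewhere: a_2, a_4.
So a_4 = 6.

6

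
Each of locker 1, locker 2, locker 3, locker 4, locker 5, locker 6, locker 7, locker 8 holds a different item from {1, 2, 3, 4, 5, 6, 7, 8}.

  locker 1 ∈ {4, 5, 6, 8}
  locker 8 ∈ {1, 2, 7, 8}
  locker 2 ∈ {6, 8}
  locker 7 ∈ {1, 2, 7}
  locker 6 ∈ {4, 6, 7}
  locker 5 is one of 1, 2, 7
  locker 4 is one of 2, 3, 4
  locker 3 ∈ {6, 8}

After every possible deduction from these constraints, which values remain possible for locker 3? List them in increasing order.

The 8 variables draw from only 8 values {1, 2, 3, 4, 5, 6, 7, 8}, so each is used; only locker 4 can be 3, hence locker 4 = 3.
The 7 still-open variables together cover exactly {1, 2, 4, 5, 6, 7, 8} — 7 values for 7 variables — and 5 appears only in locker 1's list, so locker 1 = 5.
Among the 6 still-open variables, 4 fits only locker 6 (and all 6 values in {1, 2, 4, 6, 7, 8} must be used), so locker 6 = 4.
The 2 variables locker 2 and locker 3 are confined to {6, 8}, which locks those values in; drop them from locker 8.
No further eliminations apply; locker 3 can still be any of 6, 8.

6, 8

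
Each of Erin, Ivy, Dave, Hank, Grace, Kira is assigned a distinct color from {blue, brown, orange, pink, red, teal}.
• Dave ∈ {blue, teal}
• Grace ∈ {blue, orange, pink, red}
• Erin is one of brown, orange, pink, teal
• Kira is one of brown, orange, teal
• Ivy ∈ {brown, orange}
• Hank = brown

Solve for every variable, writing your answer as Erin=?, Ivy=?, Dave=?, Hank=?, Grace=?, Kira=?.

Erin=pink, Ivy=orange, Dave=blue, Hank=brown, Grace=red, Kira=teal

Hank must be brown (only option left). Remove brown from Erin, Ivy, Kira.
Ivy has just one choice, so Ivy = orange. So Erin, Grace, Kira can't be orange.
Kira must be teal (only option left). So Erin, Dave can't be teal.
That leaves Erin = pink. So Grace can't be pink.
Dave's domain is down to {blue}, so Dave = blue. Eliminate blue elsewhere: Grace.
Grace's domain is down to {red}, so Grace = red.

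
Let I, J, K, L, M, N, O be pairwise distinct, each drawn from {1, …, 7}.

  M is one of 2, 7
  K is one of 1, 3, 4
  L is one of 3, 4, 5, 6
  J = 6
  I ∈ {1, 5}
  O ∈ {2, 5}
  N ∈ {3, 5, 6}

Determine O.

J has just one choice, so J = 6. Eliminate 6 elsewhere: L, N.
The 6 still-open variables draw from only 6 values {1, 2, 3, 4, 5, 7}, so each is used; only M can be 7, hence M = 7.
The 5 still-open variables draw from only 5 values {1, 2, 3, 4, 5}, so each is used; only O can be 2, hence O = 2.

2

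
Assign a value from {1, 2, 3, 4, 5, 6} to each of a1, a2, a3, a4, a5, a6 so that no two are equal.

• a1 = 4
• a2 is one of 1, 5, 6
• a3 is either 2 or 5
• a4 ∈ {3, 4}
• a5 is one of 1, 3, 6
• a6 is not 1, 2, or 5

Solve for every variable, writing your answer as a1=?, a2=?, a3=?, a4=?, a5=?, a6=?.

a1=4, a2=5, a3=2, a4=3, a5=1, a6=6

a1's domain is down to {4}, so a1 = 4. Eliminate 4 elsewhere: a4, a6.
a4's domain is down to {3}, so a4 = 3. Strike 3 from a5, a6.
That leaves a6 = 6. Remove 6 from a2, a5.
That leaves a5 = 1. Strike 1 from a2.
a2's domain is down to {5}, so a2 = 5. Strike 5 from a3.
a3 has just one choice, so a3 = 2.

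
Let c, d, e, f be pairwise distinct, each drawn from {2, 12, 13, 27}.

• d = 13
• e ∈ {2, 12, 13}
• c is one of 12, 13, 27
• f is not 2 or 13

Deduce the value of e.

2

d must be 13 (only option left). Strike 13 from c, e.
The 3 still-open variables draw from only 3 values {2, 12, 27}, so each is used; only e can be 2, hence e = 2.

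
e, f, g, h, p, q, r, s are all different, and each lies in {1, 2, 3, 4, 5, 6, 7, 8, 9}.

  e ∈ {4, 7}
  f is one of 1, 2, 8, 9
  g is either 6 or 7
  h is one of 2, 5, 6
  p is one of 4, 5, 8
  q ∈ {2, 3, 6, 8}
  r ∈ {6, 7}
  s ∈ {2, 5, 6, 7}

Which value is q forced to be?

The 2 variables g and r are confined to {6, 7}, which locks those values in; drop them from e, h, q, s.
That leaves e = 4. Strike 4 from p.
h and s share exactly the 2 values {2, 5}; by pigeonhole those values go to them, so strike 2, 5 from f, p, q.
p must be 8 (only option left). Remove 8 from f, q.
So q = 3.

3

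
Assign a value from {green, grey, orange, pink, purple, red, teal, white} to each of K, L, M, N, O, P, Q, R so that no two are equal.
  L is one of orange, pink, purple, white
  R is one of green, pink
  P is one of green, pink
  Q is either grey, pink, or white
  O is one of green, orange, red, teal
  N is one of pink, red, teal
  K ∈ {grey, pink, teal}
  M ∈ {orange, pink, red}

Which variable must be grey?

K

The 8 variables draw from only 8 values {green, grey, orange, pink, purple, red, teal, white}, so each is used; only L can be purple, hence L = purple.
Among the 7 still-open variables, white fits only Q (and all 7 values in {green, grey, orange, pink, red, teal, white} must be used), so Q = white.
Among the 6 still-open variables, grey fits only K (and all 6 values in {green, grey, orange, pink, red, teal} must be used), so K = grey.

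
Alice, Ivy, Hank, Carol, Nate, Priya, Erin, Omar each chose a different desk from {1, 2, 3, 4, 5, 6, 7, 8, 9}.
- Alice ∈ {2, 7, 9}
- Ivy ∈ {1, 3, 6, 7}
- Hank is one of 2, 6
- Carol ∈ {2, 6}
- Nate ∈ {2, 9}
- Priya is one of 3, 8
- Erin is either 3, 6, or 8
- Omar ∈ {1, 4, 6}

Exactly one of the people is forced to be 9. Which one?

Among the 8 variables, 4 fits only Omar (and all 8 values in {1, 2, 3, 4, 6, 7, 8, 9} must be used), so Omar = 4.
The 7 still-open variables together cover exactly {1, 2, 3, 6, 7, 8, 9} — 7 values for 7 variables — and 1 appears only in Ivy's list, so Ivy = 1.
The 6 still-open variables draw from only 6 values {2, 3, 6, 7, 8, 9}, so each is used; only Alice can be 7, hence Alice = 7.
Among the 5 still-open variables, 9 fits only Nate (and all 5 values in {2, 3, 6, 8, 9} must be used), so Nate = 9.

Nate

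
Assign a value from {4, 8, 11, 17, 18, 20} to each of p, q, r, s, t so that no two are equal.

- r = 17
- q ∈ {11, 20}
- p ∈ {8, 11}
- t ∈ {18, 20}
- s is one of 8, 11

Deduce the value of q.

r has just one choice, so r = 17.
Among the 4 still-open variables, 18 fits only t (and all 4 values in {8, 11, 18, 20} must be used), so t = 18.
Among the 3 still-open variables, 20 fits only q (and all 3 values in {8, 11, 20} must be used), so q = 20.

20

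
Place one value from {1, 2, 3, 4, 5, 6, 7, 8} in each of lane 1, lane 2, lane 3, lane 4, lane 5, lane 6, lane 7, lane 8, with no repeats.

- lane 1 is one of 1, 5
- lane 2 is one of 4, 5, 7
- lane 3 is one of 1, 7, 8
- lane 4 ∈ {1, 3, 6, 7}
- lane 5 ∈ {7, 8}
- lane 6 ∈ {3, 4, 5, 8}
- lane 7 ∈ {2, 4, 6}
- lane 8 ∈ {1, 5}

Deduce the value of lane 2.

The 8 variables draw from only 8 values {1, 2, 3, 4, 5, 6, 7, 8}, so each is used; only lane 7 can be 2, hence lane 7 = 2.
The 7 still-open variables together cover exactly {1, 3, 4, 5, 6, 7, 8} — 7 values for 7 variables — and 6 appears only in lane 4's list, so lane 4 = 6.
The 6 still-open variables together cover exactly {1, 3, 4, 5, 7, 8} — 6 values for 6 variables — and 3 appears only in lane 6's list, so lane 6 = 3.
The 5 still-open variables together cover exactly {1, 4, 5, 7, 8} — 5 values for 5 variables — and 4 appears only in lane 2's list, so lane 2 = 4.

4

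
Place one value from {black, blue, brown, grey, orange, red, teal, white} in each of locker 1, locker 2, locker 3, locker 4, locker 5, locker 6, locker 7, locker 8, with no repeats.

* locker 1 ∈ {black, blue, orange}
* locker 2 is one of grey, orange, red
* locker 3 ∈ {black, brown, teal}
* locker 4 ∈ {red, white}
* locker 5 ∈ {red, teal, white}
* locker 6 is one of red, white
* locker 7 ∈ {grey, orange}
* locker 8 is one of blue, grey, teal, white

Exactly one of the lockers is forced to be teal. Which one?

locker 5

The 8 variables draw from only 8 values {black, blue, brown, grey, orange, red, teal, white}, so each is used; only locker 3 can be brown, hence locker 3 = brown.
The 7 still-open variables draw from only 7 values {black, blue, grey, orange, red, teal, white}, so each is used; only locker 1 can be black, hence locker 1 = black.
The 6 still-open variables draw from only 6 values {blue, grey, orange, red, teal, white}, so each is used; only locker 8 can be blue, hence locker 8 = blue.
The 5 still-open variables together cover exactly {grey, orange, red, teal, white} — 5 values for 5 variables — and teal appears only in locker 5's list, so locker 5 = teal.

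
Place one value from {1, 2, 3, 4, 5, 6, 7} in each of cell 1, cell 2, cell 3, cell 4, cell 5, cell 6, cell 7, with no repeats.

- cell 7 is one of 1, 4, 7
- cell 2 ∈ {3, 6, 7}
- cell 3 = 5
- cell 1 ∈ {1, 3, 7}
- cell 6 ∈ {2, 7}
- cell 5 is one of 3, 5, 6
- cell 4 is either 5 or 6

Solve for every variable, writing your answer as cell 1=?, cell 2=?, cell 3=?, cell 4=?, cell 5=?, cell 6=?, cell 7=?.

cell 1=1, cell 2=7, cell 3=5, cell 4=6, cell 5=3, cell 6=2, cell 7=4

cell 3 must be 5 (only option left). Strike 5 from cell 4, cell 5.
cell 4's domain is down to {6}, so cell 4 = 6. Strike 6 from cell 2, cell 5.
cell 5 must be 3 (only option left). Strike 3 from cell 1, cell 2.
That leaves cell 2 = 7. So cell 1, cell 6, cell 7 can't be 7.
cell 6's domain is down to {2}, so cell 6 = 2.
cell 1 must be 1 (only option left). So cell 7 can't be 1.
That leaves cell 7 = 4.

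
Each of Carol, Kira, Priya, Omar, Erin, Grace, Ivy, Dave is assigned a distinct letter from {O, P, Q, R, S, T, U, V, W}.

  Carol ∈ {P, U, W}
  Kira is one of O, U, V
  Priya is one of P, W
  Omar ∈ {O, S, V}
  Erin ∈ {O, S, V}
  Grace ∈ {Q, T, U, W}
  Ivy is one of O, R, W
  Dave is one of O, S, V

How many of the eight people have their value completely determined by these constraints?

Omar, Erin, Dave share exactly the 3 values {O, S, V}; by pigeonhole those values go to them, so strike O, S, V from Kira, Ivy.
Kira must be U (only option left). Remove U from Carol, Grace.
Carol and Priya share exactly the 2 values {P, W}; by pigeonhole those values go to them, so strike P, W from Grace, Ivy.
Ivy has just one choice, so Ivy = R.
Determined: Kira=U, Ivy=R. The other people each still have more than one consistent value. That makes 2.

2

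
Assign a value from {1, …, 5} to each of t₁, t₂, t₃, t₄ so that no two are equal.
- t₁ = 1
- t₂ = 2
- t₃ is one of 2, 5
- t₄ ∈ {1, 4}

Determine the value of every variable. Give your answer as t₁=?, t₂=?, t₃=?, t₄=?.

t₁'s domain is down to {1}, so t₁ = 1. Eliminate 1 elsewhere: t₄.
That leaves t₂ = 2. Strike 2 from t₃.
t₃'s domain is down to {5}, so t₃ = 5.
That leaves t₄ = 4.

t₁=1, t₂=2, t₃=5, t₄=4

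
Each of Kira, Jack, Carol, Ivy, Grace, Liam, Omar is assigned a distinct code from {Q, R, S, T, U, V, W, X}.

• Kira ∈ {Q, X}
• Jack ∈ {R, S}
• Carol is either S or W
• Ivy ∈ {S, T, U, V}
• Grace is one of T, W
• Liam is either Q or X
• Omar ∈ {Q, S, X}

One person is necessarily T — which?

Grace

The 2 variables Kira and Liam are confined to {Q, X}, which locks those values in; drop them from Omar.
Omar has just one choice, so Omar = S. Eliminate S elsewhere: Jack, Carol, Ivy.
Jack has just one choice, so Jack = R.
Carol has just one choice, so Carol = W. Strike W from Grace.
So T goes to Grace.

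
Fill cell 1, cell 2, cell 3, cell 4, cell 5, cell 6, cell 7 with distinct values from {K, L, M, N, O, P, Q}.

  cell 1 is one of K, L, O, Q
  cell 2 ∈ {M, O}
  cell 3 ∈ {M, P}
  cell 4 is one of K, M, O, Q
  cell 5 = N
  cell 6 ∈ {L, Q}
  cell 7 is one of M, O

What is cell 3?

P

cell 5 must be N (only option left).
Among the 6 still-open variables, P fits only cell 3 (and all 6 values in {K, L, M, O, P, Q} must be used), so cell 3 = P.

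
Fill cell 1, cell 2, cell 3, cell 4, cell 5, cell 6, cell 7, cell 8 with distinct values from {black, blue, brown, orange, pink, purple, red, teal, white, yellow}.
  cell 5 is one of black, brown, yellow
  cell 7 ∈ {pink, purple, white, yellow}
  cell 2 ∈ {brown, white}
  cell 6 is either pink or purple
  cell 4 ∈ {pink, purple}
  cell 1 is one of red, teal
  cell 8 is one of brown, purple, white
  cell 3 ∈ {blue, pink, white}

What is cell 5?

The 2 variables cell 4 and cell 6 are confined to {pink, purple}, which locks those values in; drop them from cell 3, cell 7, cell 8.
cell 2 and cell 8 share exactly the 2 values {brown, white}; by pigeonhole those values go to them, so strike brown, white from cell 3, cell 5, cell 7.
cell 3's domain is down to {blue}, so cell 3 = blue.
cell 7 must be yellow (only option left). Eliminate yellow elsewhere: cell 5.
So cell 5 = black.

black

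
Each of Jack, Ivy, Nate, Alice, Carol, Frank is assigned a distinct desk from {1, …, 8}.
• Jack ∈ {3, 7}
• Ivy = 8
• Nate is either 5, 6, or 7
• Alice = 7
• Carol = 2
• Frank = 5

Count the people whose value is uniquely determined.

6

Ivy has just one choice, so Ivy = 8.
Alice's domain is down to {7}, so Alice = 7. Eliminate 7 elsewhere: Jack, Nate.
Carol must be 2 (only option left).
Frank's domain is down to {5}, so Frank = 5. So Nate can't be 5.
Jack must be 3 (only option left).
Nate's domain is down to {6}, so Nate = 6.
Every person is fixed: Jack=3, Ivy=8, Nate=6, Alice=7, Carol=2, Frank=5. That makes 6.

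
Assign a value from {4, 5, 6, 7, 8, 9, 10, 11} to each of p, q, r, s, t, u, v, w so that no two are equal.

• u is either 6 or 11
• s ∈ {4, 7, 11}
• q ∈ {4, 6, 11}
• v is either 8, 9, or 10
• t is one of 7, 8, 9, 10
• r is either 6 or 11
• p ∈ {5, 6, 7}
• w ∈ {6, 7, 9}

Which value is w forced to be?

The 8 variables draw from only 8 values {4, 5, 6, 7, 8, 9, 10, 11}, so each is used; only p can be 5, hence p = 5.
The 2 variables r and u are confined to {6, 11}, which locks those values in; drop them from q, s, w.
q has just one choice, so q = 4. So s can't be 4.
s has just one choice, so s = 7. Eliminate 7 elsewhere: t, w.
So w = 9.

9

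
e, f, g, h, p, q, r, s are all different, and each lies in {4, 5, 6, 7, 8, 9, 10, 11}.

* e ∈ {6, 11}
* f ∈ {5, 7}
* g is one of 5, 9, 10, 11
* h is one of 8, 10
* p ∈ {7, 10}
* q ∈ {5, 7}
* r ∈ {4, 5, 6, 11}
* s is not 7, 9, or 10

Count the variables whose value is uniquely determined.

The 8 variables together cover exactly {4, 5, 6, 7, 8, 9, 10, 11} — 8 values for 8 variables — and 9 appears only in g's list, so g = 9.
The 2 variables f and q are confined to {5, 7}, which locks those values in; drop them from p, r, s.
p must be 10 (only option left). Eliminate 10 elsewhere: h.
h must be 8 (only option left). So s can't be 8.
Determined: g=9, h=8, p=10. The other variables each still have more than one consistent value. That makes 3.

3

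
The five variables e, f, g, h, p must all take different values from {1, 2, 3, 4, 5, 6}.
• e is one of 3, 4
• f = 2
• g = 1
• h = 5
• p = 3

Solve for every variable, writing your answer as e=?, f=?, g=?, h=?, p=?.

f has just one choice, so f = 2.
g has just one choice, so g = 1.
h's domain is down to {5}, so h = 5.
That leaves p = 3. Strike 3 from e.
e's domain is down to {4}, so e = 4.

e=4, f=2, g=1, h=5, p=3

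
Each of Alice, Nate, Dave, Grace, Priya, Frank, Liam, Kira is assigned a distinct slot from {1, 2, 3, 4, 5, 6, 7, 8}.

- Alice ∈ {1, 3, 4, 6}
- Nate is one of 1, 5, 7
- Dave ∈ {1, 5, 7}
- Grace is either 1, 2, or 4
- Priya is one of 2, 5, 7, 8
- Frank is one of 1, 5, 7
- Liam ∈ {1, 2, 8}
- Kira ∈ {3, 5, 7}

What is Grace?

Among the 8 variables, 6 fits only Alice (and all 8 values in {1, 2, 3, 4, 5, 6, 7, 8} must be used), so Alice = 6.
The 7 still-open variables together cover exactly {1, 2, 3, 4, 5, 7, 8} — 7 values for 7 variables — and 3 appears only in Kira's list, so Kira = 3.
The 6 still-open variables together cover exactly {1, 2, 4, 5, 7, 8} — 6 values for 6 variables — and 4 appears only in Grace's list, so Grace = 4.

4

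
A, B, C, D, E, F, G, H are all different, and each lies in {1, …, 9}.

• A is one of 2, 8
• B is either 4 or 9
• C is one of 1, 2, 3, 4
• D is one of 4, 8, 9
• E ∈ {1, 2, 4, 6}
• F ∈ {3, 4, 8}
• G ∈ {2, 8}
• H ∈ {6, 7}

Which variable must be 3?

F

The 8 variables together cover exactly {1, 2, 3, 4, 6, 7, 8, 9} — 8 values for 8 variables — and 7 appears only in H's list, so H = 7.
The 7 still-open variables draw from only 7 values {1, 2, 3, 4, 6, 8, 9}, so each is used; only E can be 6, hence E = 6.
Among the 6 still-open variables, 1 fits only C (and all 6 values in {1, 2, 3, 4, 8, 9} must be used), so C = 1.
The 5 still-open variables together cover exactly {2, 3, 4, 8, 9} — 5 values for 5 variables — and 3 appears only in F's list, so F = 3.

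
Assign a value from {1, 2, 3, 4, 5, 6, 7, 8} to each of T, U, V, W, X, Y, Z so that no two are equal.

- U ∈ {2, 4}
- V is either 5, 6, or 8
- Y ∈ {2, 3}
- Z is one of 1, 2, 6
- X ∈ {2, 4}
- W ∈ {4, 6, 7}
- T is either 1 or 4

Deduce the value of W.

7

U and X between them cover only {2, 4} — a naked pair. Remove those values from T, W, Y, Z.
T's domain is down to {1}, so T = 1. Eliminate 1 elsewhere: Z.
That leaves Y = 3.
Z's domain is down to {6}, so Z = 6. Remove 6 from V, W.
So W = 7.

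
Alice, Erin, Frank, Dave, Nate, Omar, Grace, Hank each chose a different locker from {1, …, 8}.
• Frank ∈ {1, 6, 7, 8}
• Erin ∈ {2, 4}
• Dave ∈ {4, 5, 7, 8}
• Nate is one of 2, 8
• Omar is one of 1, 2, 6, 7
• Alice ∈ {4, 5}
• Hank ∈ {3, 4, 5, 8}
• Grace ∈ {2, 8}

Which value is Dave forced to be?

7

The 8 variables together cover exactly {1, 2, 3, 4, 5, 6, 7, 8} — 8 values for 8 variables — and 3 appears only in Hank's list, so Hank = 3.
Nate and Grace share exactly the 2 values {2, 8}; by pigeonhole those values go to them, so strike 2, 8 from Erin, Frank, Dave, Omar.
Erin has just one choice, so Erin = 4. So Alice, Dave can't be 4.
Alice's domain is down to {5}, so Alice = 5. Eliminate 5 elsewhere: Dave.
So Dave = 7.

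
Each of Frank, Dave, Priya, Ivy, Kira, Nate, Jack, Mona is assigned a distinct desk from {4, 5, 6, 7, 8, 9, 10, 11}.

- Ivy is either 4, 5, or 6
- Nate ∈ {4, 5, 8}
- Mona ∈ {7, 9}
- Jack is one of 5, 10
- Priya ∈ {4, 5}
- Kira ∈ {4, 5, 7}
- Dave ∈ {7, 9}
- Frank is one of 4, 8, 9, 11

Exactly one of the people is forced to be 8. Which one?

The 8 variables together cover exactly {4, 5, 6, 7, 8, 9, 10, 11} — 8 values for 8 variables — and 6 appears only in Ivy's list, so Ivy = 6.
The 7 still-open variables together cover exactly {4, 5, 7, 8, 9, 10, 11} — 7 values for 7 variables — and 10 appears only in Jack's list, so Jack = 10.
The 6 still-open variables draw from only 6 values {4, 5, 7, 8, 9, 11}, so each is used; only Frank can be 11, hence Frank = 11.
The 5 still-open variables together cover exactly {4, 5, 7, 8, 9} — 5 values for 5 variables — and 8 appears only in Nate's list, so Nate = 8.

Nate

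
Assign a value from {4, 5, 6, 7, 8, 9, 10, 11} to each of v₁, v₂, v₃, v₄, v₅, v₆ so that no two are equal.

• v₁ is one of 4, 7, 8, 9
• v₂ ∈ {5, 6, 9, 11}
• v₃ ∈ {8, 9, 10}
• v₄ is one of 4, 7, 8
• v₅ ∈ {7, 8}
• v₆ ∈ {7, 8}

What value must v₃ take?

10

The 2 variables v₅ and v₆ are confined to {7, 8}, which locks those values in; drop them from v₁, v₃, v₄.
v₄ must be 4 (only option left). Remove 4 from v₁.
v₁ must be 9 (only option left). Remove 9 from v₂, v₃.
So v₃ = 10.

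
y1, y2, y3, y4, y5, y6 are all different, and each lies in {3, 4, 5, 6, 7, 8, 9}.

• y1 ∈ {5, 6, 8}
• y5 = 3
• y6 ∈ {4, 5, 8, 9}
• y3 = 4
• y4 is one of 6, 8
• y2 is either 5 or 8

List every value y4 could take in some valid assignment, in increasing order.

y3 has just one choice, so y3 = 4. Remove 4 from y6.
That leaves y5 = 3.
The 4 still-open variables together cover exactly {5, 6, 8, 9} — 4 values for 4 variables — and 9 appears only in y6's list, so y6 = 9.
No further eliminations apply; y4 can still be any of 6, 8.

6, 8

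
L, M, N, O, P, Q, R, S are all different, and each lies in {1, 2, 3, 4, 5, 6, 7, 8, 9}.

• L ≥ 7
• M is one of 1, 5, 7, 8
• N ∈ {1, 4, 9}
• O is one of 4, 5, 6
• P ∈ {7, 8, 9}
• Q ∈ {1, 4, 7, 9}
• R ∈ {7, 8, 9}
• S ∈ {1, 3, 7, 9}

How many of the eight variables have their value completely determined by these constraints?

Among the 8 variables, 3 fits only S (and all 8 values in {1, 3, 4, 5, 6, 7, 8, 9} must be used), so S = 3.
The 7 still-open variables together cover exactly {1, 4, 5, 6, 7, 8, 9} — 7 values for 7 variables — and 6 appears only in O's list, so O = 6.
The 6 still-open variables draw from only 6 values {1, 4, 5, 7, 8, 9}, so each is used; only M can be 5, hence M = 5.
L, P, R share exactly the 3 values {7, 8, 9}; by pigeonhole those values go to them, so strike 7, 8, 9 from N, Q.
Determined: M=5, O=6, S=3. The other variables each still have more than one consistent value. That makes 3.

3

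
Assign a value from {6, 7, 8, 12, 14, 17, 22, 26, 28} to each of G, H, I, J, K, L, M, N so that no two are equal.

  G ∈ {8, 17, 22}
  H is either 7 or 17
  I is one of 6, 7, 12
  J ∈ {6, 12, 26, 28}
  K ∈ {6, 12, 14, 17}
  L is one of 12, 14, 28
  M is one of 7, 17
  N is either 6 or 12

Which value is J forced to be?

The 2 variables H and M are confined to {7, 17}, which locks those values in; drop them from G, I, K.
I and N between them cover only {6, 12} — a naked pair. Remove those values from J, K, L.
That leaves K = 14. Remove 14 from L.
L must be 28 (only option left). Remove 28 from J.
So J = 26.

26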